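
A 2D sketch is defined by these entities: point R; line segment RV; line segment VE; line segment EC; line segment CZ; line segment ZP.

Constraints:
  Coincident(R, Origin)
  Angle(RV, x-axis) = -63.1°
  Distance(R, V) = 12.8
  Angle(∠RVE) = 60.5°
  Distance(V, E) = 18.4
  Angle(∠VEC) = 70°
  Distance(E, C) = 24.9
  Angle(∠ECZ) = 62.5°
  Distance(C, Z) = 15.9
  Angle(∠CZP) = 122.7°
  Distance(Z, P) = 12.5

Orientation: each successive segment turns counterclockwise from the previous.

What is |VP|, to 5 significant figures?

2.3706

R is at the origin; RV runs at -63.1° with length 12.8, so V = (5.7912, -11.415). ∠RVE = 60.5° gives VE at 56.400° from the x-axis; with |VE| = 18.4, E = (15.974, 3.9107). ∠VEC = 70.0° gives EC at 166.40° from the x-axis; with |EC| = 24.9, C = (-8.2283, 9.7658). ∠ECZ = 62.5° gives CZ at -76.100° from the x-axis; with |CZ| = 15.9, Z = (-4.4086, -5.6686). ∠CZP = 122.7° gives ZP at -18.800° from the x-axis; with |ZP| = 12.5, P = (7.4245, -9.6969). Then |VP| = |P − V| = 2.3706.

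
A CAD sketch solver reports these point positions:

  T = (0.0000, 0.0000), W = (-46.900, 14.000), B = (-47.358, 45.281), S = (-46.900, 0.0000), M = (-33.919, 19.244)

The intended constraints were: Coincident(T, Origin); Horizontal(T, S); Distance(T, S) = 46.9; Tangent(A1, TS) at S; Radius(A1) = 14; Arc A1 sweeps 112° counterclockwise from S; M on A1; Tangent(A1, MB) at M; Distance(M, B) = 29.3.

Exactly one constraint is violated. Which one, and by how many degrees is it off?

Tangent(A1, MB) at M — off by 5.30°.

T = (0.00, 0.00) ✓; T.y = 0.00, S.y = 0.00 ✓; |TS| = 46.90 ✓; ∠(WS, ST) = 90.00° ✓; |WS| = 14.00 ✓; bearing(W→M) − bearing(W→S) = 112.0° ✓; |WM| = 14.00 ✓; ∠(WM, MB) = 84.70° ✗; |MB| = 29.30 ✓.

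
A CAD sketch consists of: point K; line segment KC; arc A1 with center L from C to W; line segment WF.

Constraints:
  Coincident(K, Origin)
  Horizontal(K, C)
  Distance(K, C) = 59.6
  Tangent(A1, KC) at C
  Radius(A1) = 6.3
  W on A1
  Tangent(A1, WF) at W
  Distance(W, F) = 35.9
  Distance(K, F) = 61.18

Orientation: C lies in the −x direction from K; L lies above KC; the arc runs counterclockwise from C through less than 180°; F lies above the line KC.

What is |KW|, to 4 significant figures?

53.67

Checks: |LW| = 6.300 ✓; ∠(LW, WF) = 90.00° ✓; |WF| = 35.90 ✓; |KF| = 61.18 ✓.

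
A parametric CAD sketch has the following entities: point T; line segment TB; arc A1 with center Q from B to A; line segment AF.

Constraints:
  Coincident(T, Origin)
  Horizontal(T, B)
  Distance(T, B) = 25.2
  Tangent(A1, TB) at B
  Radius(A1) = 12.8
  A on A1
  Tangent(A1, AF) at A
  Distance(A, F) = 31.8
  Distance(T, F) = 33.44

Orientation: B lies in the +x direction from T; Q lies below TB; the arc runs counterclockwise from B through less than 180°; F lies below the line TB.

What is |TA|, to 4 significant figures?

15.53

T is at the origin; T and B share the same y with |TB| = 25.2 and B on the +x side, so B = (25.20, 0.000). Tangency of A1 to TB means the radius QB is perpendicular to TB, so Q = B + (0, -12.8) = (25.20, -12.80). Since QA ⟂ AF (tangency), |QF| = √(12.8² + 31.8²) = 34.28 regardless of where A sits on A1. So F lies on both circle(T, 33.44) and circle(Q, 34.28); the below-TB intersection is F = (-2.225, -33.37). A is the foot of the tangent from F: A = (14.25, -6.168).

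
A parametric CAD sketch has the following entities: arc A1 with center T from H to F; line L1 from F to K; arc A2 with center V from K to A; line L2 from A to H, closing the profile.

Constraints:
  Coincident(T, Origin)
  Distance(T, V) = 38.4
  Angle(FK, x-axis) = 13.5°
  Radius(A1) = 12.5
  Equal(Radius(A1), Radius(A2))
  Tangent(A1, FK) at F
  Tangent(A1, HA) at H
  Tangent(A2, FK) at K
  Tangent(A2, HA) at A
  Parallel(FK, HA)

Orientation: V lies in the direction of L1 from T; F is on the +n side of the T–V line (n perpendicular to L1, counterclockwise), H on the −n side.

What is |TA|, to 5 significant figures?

40.383

The slot axis is L1's direction at 13.5°, so u = (cos 13.5°, sin 13.5°) = (0.97237, 0.23345) and n = (−sin 13.5°, cos 13.5°) = (-0.23345, 0.97237). T is at the origin and V lies 38.4 along u from T, so V = 38.4·u = (37.339, 8.9643). Tangency of A1 to both parallel lines with radius 12.5 puts F and H at T ± 12.5·n: F = (-2.9181, 12.155), H = (2.9181, -12.155). Equal radii place K and A the same way about V: K = V + 12.5·n = (34.421, 21.119), A = V − 12.5·n = (40.257, -3.1903). Then |TA| = |A − T| = 40.383.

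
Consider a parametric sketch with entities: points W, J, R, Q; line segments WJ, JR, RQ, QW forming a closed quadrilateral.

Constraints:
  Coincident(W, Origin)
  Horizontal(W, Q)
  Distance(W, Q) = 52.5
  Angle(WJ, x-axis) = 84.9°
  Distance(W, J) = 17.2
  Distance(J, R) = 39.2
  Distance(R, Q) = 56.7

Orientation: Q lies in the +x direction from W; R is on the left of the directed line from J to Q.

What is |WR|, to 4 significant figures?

54.75

Checks: |JR| = 39.20 ✓; |RQ| = 56.70 ✓.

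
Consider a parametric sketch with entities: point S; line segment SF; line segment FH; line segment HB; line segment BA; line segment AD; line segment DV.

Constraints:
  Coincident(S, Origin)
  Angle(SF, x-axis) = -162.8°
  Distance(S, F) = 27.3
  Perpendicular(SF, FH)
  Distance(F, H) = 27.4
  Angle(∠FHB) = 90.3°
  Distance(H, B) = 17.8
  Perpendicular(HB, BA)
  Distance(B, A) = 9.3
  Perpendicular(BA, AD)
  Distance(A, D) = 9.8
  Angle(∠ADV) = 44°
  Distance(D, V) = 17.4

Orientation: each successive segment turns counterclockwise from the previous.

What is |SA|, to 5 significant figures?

20.502

S is at the origin; SF runs at -162.8° with length 27.3, so F = (-26.079, -8.0728). The perpendicularity gives FH at right angles to SF, so FH runs at -72.800°; with |FH| = 27.4, H = (-17.977, -34.247). ∠FHB = 90.3° gives HB at 16.900° from the x-axis; with |HB| = 17.8, B = (-0.94542, -29.073). HB ⟂ BA, so BA runs at 106.90°; with |BA| = 9.3, A = (-3.6489, -20.175). Then |SA| = |A − S| = 20.502.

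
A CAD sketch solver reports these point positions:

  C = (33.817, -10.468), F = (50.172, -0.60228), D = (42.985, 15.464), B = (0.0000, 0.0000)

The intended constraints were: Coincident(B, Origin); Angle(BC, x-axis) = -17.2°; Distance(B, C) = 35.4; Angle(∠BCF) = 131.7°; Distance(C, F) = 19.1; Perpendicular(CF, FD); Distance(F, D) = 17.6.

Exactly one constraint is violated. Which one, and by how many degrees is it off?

Perpendicular(CF, FD) — off by 7.00°.

B = (0.00, 0.00) ✓; BC at -17.20° ✓; |BC| = 35.40 ✓; ∠BCF = 131.7° ✓; |CF| = 19.10 ✓; ∠(CF, FD) = 83.00° ✗; |FD| = 17.60 ✓.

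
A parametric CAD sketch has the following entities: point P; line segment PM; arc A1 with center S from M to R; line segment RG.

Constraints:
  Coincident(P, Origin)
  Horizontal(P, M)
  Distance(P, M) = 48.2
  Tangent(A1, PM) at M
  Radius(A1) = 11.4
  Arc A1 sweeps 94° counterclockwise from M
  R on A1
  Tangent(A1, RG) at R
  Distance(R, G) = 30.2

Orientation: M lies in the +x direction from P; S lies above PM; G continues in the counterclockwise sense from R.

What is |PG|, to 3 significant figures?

71.4

P is at the origin; P and M share the same y with |PM| = 48.2 and M on the +x side, so M = (48.2, 0.00). Since A1 is tangent to PM there, SM ⟂ PM, so S = M + (0, 11.4) = (48.2, 11.4). On A1, M sits at bearing -90° from S; a 94° counterclockwise sweep puts R at bearing 4°, so R = S + 11.4·(cos 4°, sin 4°) = (59.6, 12.2). A1 meets RG tangentially, so SR is at right angles to RG, so RG runs along (−sin 4°, cos 4°); with |RG| = 30.2, G = (57.5, 42.3). Then |PG| = |G − P| = 71.4.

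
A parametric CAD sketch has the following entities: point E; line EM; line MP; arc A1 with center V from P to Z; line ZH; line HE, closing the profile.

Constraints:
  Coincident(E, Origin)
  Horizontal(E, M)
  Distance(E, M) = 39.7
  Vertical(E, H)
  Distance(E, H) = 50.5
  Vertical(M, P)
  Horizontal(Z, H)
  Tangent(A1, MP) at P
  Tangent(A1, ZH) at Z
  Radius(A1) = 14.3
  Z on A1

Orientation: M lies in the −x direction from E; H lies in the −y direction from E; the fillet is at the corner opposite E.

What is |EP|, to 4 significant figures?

53.73

E is at the origin; E and M share the same y with |EM| = 39.7 and M on the −x side, so M = (-39.70, 0.000). EH is vertical with |EH| = 50.5 and H on the −y side, so H = (0.000, -50.50). The virtual corner opposite E is at (-39.70, -50.50). Since A1 is tangent to MP there, VP ⟂ MP and since A1 is tangent to ZH there, VZ ⟂ ZH, with radius 14.3, so the center V sits 14.3 in from both sides at V = (-25.40, -36.20). That places the tangent points at P = (-39.70, -36.20) on MP and Z = (-25.40, -50.50) on ZH. Then |EP| = |P − E| = 53.73.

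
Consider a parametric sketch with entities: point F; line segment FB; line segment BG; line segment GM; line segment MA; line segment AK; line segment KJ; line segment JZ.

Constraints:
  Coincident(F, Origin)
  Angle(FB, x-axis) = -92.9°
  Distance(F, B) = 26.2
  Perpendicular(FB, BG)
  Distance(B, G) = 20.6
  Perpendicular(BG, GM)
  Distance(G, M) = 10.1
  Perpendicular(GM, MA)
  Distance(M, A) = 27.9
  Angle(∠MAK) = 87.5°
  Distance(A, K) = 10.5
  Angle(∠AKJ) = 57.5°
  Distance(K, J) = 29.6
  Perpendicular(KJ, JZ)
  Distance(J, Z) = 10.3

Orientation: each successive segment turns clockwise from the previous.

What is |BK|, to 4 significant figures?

6.853

F is at the origin; FB runs at -92.9° with length 26.2, so B = (-1.326, -26.17). FB is perpendicular to BG, so BG runs at 177.1°; with |BG| = 20.6, G = (-21.90, -25.12). The perpendicularity gives GM at right angles to BG, so GM runs at 87.10°; with |GM| = 10.1, M = (-21.39, -15.04). The perpendicularity gives MA at right angles to GM, so MA runs at -2.900°; with |MA| = 27.9, A = (6.476, -16.45). ∠MAK = 87.5° gives AK at -95.40° from the x-axis; with |AK| = 10.5, K = (5.488, -26.90). Then |BK| = |K − B| = 6.853.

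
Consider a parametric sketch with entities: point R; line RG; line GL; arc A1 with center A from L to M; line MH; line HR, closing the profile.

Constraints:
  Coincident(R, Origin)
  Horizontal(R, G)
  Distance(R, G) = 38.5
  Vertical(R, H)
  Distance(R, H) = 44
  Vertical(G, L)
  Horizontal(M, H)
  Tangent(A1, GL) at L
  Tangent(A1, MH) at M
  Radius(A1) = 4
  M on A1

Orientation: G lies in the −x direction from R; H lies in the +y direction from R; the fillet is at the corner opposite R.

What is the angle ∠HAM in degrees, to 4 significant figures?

83.39°

R is at the origin; R and G share the same y with |RG| = 38.5 and G on the −x side, so G = (-38.50, 0.000). RH is vertical with |RH| = 44.0 and H on the +y side, so H = (0.000, 44.00). The virtual corner opposite R is at (-38.50, 44.00). Tangency of A1 to GL means the radius AL is perpendicular to GL and tangency of A1 to MH means the radius AM is perpendicular to MH, with radius 4.0, so the center A sits 4.0 in from both sides at A = (-34.50, 40.00). That places the tangent points at L = (-38.50, 40.00) on GL and M = (-34.50, 44.00) on MH. Then cos ∠HAM = AH·AM / (|AH||AM|), giving 83.39°.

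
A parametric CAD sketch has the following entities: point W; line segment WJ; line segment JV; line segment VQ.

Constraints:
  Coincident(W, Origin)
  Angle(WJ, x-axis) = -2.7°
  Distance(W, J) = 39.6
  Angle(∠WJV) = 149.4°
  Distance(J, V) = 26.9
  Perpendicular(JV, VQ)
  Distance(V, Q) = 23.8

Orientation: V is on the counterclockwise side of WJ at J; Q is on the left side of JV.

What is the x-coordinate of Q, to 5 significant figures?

52.193

∠WJV = 149.4°, so JV runs at -2.7° + (180° − 149.4°) = 27.900° from the x-axis; with |JV| = 26.9, V = J + 26.9·(cos 27.900°, sin 27.900°) = (63.329, 10.722). JV is perpendicular to VQ; with |VQ| = 23.8 on the left of JV, Q = V + 23.8·(-0.46793, 0.88377) = (52.193, 31.756). So Q.x = 52.193.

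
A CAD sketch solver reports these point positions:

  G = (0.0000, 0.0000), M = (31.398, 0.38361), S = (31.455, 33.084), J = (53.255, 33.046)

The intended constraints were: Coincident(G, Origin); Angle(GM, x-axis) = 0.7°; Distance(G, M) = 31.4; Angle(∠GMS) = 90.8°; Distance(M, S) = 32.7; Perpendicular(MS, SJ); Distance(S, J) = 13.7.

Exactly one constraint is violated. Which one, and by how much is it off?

Distance(S, J) = 13.7 — off by 8.10.

G = (0.00, 0.00) ✓; GM at 0.7000° ✓; |GM| = 31.40 ✓; ∠GMS = 90.80° ✓; |MS| = 32.70 ✓; ∠(MS, SJ) = 90.00° ✓; |SJ| = 21.80 ✗.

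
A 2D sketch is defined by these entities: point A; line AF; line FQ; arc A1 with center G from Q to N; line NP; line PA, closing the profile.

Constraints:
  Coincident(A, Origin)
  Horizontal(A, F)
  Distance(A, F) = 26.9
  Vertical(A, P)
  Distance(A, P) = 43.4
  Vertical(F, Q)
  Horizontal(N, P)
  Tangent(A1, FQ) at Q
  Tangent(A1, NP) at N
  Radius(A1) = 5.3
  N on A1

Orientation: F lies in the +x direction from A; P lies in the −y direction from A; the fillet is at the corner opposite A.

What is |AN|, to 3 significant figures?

48.5

A is at the origin; AF is horizontal with |AF| = 26.9 and F on the +x side, so F = (26.9, 0.00). AP is vertical with |AP| = 43.4 and P on the −y side, so P = (0.00, -43.4). The virtual corner opposite A is at (26.9, -43.4). Since A1 is tangent to FQ there, GQ ⟂ FQ and since A1 is tangent to NP there, GN ⟂ NP, with radius 5.3, so the center G sits 5.3 in from both sides at G = (21.6, -38.1). That places the tangent points at Q = (26.9, -38.1) on FQ and N = (21.6, -43.4) on NP. Then |AN| = |N − A| = 48.5.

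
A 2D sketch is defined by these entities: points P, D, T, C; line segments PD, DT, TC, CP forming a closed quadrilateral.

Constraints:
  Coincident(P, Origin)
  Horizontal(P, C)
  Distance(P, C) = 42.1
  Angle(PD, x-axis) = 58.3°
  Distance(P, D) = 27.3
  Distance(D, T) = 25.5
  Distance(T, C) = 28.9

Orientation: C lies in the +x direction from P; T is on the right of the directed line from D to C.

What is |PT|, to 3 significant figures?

13.5

P is at the origin; PC is horizontal with |PC| = 42.1 and C in +x, so C = (42.1, 0). PD runs at 58.3° with |PD| = 27.3, so D = (14.3, 23.2). T is determined by |DT| = 25.5 and |TC| = 28.9 together: it lies at the intersection of circle(D, 25.5) and circle(C, 28.9). With |DC| = 36.2, the foot of the radical line on DC is 15.5 from D and the perpendicular offset is √(25.5² − 15.5²) = 20.2. Taking the right-of-DC solution: T = (13.3, -2.25).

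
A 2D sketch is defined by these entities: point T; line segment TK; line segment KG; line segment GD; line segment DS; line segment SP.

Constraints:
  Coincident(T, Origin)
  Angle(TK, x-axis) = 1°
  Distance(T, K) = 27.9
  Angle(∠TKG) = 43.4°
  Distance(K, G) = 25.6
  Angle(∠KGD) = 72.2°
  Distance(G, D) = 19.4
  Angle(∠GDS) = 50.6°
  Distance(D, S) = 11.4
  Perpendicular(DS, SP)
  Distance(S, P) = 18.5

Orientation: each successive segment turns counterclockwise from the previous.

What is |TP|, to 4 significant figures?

22.12

T is at the origin; TK runs at 1.0° with length 27.9, so K = (27.90, 0.4869). ∠TKG = 43.4° gives KG at 137.6° from the x-axis; with |KG| = 25.6, G = (8.991, 17.75). ∠KGD = 72.2° gives GD at -114.6° from the x-axis; with |GD| = 19.4, D = (0.9154, 0.1099). ∠GDS = 50.6° gives DS at 14.80° from the x-axis; with |DS| = 11.4, S = (11.94, 3.022). The perpendicularity gives SP at right angles to DS, so SP runs at 104.8°; with |SP| = 18.5, P = (7.211, 20.91). Then |TP| = |P − T| = 22.12.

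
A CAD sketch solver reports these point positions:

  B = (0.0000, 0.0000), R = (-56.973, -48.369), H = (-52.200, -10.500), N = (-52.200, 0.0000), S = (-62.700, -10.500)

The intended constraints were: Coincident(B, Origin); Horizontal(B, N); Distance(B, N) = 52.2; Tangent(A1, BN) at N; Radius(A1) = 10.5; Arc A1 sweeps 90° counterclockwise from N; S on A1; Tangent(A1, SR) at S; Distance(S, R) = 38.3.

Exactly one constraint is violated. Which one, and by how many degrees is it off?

Tangent(A1, SR) at S — off by 8.60°.

B = (0.00, 0.00) ✓; B.y = 0.00, N.y = 0.00 ✓; |BN| = 52.20 ✓; ∠(HN, NB) = 90.00° ✓; |HN| = 10.50 ✓; bearing(H→S) − bearing(H→N) = 90.00° ✓; |HS| = 10.50 ✓; ∠(HS, SR) = 81.40° ✗; |SR| = 38.30 ✓.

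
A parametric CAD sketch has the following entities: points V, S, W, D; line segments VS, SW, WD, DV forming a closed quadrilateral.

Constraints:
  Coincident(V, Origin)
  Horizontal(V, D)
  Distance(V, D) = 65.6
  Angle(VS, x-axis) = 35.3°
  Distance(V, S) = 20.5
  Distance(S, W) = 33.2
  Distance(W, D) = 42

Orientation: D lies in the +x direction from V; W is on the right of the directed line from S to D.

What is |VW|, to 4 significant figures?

34.23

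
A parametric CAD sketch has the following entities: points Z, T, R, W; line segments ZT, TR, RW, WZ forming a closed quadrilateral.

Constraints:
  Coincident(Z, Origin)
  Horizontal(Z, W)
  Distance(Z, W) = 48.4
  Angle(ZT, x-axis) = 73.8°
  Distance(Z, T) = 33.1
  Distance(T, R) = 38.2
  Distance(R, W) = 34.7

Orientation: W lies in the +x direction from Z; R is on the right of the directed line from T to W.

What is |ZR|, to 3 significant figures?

15.5

Checks: |TR| = 38.20 ✓; |RW| = 34.70 ✓.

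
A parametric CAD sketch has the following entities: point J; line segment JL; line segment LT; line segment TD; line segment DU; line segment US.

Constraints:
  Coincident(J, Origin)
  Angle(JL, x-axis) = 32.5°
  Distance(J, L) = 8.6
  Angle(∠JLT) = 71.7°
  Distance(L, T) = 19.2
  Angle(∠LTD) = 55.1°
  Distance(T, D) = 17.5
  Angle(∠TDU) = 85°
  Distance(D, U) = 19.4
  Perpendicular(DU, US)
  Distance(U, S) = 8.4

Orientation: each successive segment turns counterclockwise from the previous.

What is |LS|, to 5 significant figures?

4.5461

J is at the origin; JL runs at 32.5° with length 8.6, so L = (7.2532, 4.6208). ∠JLT = 71.7° gives LT at 140.80° from the x-axis; with |LT| = 19.2, T = (-7.6258, 16.756). ∠LTD = 55.1° gives TD at -94.300° from the x-axis; with |TD| = 17.5, D = (-8.9379, -0.69500). ∠TDU = 85.0° gives DU at 0.70000° from the x-axis; with |DU| = 19.4, U = (10.461, -0.45799). DU is perpendicular to US, so US runs at 90.700°; with |US| = 8.4, S = (10.358, 7.9414). Then |LS| = |S − L| = 4.5461.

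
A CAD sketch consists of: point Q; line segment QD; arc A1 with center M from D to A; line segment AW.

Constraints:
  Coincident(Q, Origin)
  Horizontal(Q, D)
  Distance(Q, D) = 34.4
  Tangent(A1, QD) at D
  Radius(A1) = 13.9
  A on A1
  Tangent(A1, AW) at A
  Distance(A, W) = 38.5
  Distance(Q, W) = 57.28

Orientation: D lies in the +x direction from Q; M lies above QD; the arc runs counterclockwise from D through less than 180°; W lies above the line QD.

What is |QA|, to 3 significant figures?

50.6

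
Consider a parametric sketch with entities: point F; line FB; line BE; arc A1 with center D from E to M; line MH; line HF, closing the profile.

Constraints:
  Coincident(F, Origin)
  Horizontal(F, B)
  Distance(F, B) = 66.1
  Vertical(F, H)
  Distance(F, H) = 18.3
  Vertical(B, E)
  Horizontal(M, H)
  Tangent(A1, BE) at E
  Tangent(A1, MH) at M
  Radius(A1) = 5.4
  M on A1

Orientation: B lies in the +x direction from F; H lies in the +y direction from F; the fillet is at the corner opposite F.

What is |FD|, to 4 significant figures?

62.06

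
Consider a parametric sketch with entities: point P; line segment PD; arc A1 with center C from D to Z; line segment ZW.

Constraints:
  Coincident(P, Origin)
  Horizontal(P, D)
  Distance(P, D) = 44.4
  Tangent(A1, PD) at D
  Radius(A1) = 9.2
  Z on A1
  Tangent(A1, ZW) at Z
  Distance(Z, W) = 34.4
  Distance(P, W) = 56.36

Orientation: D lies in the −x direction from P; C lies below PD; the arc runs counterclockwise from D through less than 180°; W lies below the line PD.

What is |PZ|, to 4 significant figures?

54.18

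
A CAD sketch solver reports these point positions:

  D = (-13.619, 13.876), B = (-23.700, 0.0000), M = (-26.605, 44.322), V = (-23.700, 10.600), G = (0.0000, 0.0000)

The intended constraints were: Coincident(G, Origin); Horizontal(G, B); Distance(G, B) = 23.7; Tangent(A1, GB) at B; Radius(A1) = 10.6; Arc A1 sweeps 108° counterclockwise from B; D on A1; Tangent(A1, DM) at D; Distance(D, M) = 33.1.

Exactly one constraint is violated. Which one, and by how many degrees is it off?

Tangent(A1, DM) at D — off by 5.10°.

G = (0.00, 0.00) ✓; G.y = 0.00, B.y = 0.00 ✓; |GB| = 23.70 ✓; ∠(VB, BG) = 90.00° ✓; |VB| = 10.60 ✓; bearing(V→D) − bearing(V→B) = 108.0° ✓; |VD| = 10.60 ✓; ∠(VD, DM) = 84.90° ✗; |DM| = 33.10 ✓.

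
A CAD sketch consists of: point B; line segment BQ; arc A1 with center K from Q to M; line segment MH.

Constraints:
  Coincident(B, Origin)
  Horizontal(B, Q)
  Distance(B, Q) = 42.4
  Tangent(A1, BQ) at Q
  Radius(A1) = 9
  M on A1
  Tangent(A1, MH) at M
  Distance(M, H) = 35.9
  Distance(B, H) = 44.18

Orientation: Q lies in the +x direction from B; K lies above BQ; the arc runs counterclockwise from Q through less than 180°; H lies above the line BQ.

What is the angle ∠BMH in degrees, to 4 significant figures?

58.34°

B is at the origin; B and Q share the same y with |BQ| = 42.4 and Q on the +x side, so Q = (42.40, 0.000). Since A1 is tangent to BQ there, KQ ⟂ BQ, so K = Q + (0, 9) = (42.40, 9.000). Since KM ⟂ MH (tangency), |KH| = √(9.0² + 35.9²) = 37.01 regardless of where M sits on A1. So H lies on both circle(B, 44.18) and circle(K, 37.01); the above-BQ intersection is H = (20.74, 39.01). M is the foot of the tangent from H: M = (48.20, 15.88).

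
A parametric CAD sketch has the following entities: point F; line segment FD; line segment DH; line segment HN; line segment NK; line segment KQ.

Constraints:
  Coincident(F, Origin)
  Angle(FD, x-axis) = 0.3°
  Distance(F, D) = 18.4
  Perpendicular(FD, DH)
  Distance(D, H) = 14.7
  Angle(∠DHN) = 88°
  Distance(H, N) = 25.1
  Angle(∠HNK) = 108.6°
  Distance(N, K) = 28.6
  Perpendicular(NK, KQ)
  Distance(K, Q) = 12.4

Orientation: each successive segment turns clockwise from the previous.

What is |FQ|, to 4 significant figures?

17.38

F is at the origin; FD runs at 0.3° with length 18.4, so D = (18.40, 0.09634). FD is perpendicular to DH, so DH runs at -89.70°; with |DH| = 14.7, H = (18.48, -14.60). ∠DHN = 88.0° gives HN at 178.3° from the x-axis; with |HN| = 25.1, N = (-6.612, -13.86). ∠HNK = 108.6° gives NK at 106.9° from the x-axis; with |NK| = 28.6, K = (-14.93, 13.51). The perpendicularity gives KQ at right angles to NK, so KQ runs at 16.90°; with |KQ| = 12.4, Q = (-3.062, 17.11). Then |FQ| = |Q − F| = 17.38.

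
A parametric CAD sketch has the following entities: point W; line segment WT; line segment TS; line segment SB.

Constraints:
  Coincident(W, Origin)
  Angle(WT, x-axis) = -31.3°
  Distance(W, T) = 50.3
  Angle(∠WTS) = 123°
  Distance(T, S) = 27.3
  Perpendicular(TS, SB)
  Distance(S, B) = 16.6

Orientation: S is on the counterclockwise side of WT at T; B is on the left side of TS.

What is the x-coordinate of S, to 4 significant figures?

67.58

W is at the origin; WT runs at -31.3° with length 50.3, so T = 50.3·(cos -31.3°, sin -31.3°) = (42.98, -26.13). ∠WTS = 123.0°, so TS runs at -31.3° + (180° − 123.0°) = 25.70° from the x-axis; with |TS| = 27.3, S = T + 27.3·(cos 25.70°, sin 25.70°) = (67.58, -14.29). So S.x = 67.58.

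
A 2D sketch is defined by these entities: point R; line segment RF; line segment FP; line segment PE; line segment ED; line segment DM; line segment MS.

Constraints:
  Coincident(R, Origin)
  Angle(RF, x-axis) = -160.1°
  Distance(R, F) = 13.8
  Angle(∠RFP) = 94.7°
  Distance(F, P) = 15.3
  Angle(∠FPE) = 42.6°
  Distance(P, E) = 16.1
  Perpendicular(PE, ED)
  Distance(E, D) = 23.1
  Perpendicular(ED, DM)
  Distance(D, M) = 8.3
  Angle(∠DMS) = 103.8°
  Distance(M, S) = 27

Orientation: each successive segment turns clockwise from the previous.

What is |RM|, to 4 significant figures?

25.95

R is at the origin; RF runs at -160.1° with length 13.8, so F = (-12.98, -4.697). ∠RFP = 94.7° gives FP at 114.6° from the x-axis; with |FP| = 15.3, P = (-19.35, 9.214). ∠FPE = 42.6° gives PE at -22.80° from the x-axis; with |PE| = 16.1, E = (-4.503, 2.975). PE is perpendicular to ED, so ED runs at -112.8°; with |ED| = 23.1, D = (-13.45, -18.32). ED is perpendicular to DM, so DM runs at 157.2°; with |DM| = 8.3, M = (-21.11, -15.10). Then |RM| = |M − R| = 25.95.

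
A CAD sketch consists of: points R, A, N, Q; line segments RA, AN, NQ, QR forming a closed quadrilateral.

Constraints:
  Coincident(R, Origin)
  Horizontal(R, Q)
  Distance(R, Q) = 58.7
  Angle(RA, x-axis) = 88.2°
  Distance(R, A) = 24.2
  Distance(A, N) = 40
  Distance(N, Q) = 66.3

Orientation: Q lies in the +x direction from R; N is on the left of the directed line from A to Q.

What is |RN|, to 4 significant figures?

61.56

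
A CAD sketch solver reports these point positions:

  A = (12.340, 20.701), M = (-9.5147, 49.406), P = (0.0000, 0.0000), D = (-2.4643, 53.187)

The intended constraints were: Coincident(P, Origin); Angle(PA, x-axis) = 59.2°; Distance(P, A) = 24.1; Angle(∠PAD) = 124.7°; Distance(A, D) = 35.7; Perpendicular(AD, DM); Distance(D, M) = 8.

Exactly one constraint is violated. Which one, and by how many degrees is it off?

Perpendicular(AD, DM) — off by 3.70°.

P = (0.00, 0.00) ✓; PA at 59.20° ✓; |PA| = 24.10 ✓; ∠PAD = 124.7° ✓; |AD| = 35.70 ✓; ∠(AD, DM) = 93.70° ✗; |DM| = 8.000 ✓.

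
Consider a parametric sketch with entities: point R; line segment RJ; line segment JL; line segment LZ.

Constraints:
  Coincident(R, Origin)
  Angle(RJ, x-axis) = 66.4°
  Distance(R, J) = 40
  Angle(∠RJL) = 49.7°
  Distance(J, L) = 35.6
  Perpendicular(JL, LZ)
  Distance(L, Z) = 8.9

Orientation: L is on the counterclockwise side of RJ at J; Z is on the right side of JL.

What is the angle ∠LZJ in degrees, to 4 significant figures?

75.96°

R is at the origin; RJ runs at 66.4° with length 40.0, so J = 40.0·(cos 66.4°, sin 66.4°) = (16.01, 36.65). ∠RJL = 49.7°, so JL runs at 66.4° + (180° − 49.7°) = 196.7° from the x-axis; with |JL| = 35.6, L = J + 35.6·(cos 196.7°, sin 196.7°) = (-18.08, 26.42). JL is perpendicular to LZ; with |LZ| = 8.9 on the right of JL, Z = L + 8.9·(-0.2874, 0.9578) = (-20.64, 34.95). Then cos ∠LZJ = ZL·ZJ / (|ZL||ZJ|), giving 75.96°.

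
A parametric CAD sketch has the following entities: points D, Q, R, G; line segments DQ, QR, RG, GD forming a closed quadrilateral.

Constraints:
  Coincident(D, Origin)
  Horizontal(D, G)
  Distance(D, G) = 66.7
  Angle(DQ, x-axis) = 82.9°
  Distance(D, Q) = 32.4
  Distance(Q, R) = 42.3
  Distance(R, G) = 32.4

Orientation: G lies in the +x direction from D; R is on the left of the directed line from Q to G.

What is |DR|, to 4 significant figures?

51.84

D is at the origin; DG is horizontal with |DG| = 66.7 and G in +x, so G = (66.7, 0). DQ runs at 82.9° with |DQ| = 32.4, so Q = (4.005, 32.15). R is determined by |QR| = 42.3 and |RG| = 32.4 together: it lies at the intersection of circle(Q, 42.3) and circle(G, 32.4). With |QG| = 70.46, the foot of the radical line on QG is 40.48 from Q and the perpendicular offset is √(42.3² − 40.48²) = 12.28. Taking the left-of-QG solution: R = (45.63, 24.61).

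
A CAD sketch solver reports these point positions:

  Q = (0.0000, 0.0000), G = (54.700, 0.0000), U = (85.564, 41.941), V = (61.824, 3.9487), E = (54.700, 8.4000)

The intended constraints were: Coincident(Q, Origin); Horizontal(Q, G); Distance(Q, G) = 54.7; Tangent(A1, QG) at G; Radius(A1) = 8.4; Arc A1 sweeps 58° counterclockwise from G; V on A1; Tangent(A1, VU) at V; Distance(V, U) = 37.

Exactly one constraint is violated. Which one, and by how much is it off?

Distance(V, U) = 37 — off by 7.80.

Q = (0.00, 0.00) ✓; Q.y = 0.00, G.y = 0.00 ✓; |QG| = 54.70 ✓; ∠(EG, GQ) = 90.00° ✓; |EG| = 8.400 ✓; bearing(E→V) − bearing(E→G) = 58.00° ✓; |EV| = 8.400 ✓; ∠(EV, VU) = 90.00° ✓; |VU| = 44.80 ✗.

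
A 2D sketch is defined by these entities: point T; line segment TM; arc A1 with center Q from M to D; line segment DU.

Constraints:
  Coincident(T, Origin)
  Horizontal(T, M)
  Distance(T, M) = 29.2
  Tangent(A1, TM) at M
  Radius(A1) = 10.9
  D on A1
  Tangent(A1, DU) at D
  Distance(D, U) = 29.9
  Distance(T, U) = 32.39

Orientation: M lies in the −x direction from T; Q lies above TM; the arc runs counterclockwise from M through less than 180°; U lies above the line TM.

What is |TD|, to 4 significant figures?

20.43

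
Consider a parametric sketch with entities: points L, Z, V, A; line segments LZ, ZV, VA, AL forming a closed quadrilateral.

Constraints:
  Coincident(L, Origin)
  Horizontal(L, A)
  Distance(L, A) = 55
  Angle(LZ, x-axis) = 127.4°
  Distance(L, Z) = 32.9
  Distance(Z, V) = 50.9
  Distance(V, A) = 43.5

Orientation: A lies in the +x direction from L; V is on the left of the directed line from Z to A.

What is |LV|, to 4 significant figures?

46.59

L is at the origin; L and A share the same y with |LA| = 55.0 and A in +x, so A = (55.0, 0). LZ runs at 127.4° with |LZ| = 32.9, so Z = (-19.98, 26.14). V is determined by |ZV| = 50.9 and |VA| = 43.5 together: it lies at the intersection of circle(Z, 50.9) and circle(A, 43.5). With |ZA| = 79.41, the foot of the radical line on ZA is 44.10 from Z and the perpendicular offset is √(50.9² − 44.10²) = 25.41. Taking the left-of-ZA solution: V = (30.03, 35.62).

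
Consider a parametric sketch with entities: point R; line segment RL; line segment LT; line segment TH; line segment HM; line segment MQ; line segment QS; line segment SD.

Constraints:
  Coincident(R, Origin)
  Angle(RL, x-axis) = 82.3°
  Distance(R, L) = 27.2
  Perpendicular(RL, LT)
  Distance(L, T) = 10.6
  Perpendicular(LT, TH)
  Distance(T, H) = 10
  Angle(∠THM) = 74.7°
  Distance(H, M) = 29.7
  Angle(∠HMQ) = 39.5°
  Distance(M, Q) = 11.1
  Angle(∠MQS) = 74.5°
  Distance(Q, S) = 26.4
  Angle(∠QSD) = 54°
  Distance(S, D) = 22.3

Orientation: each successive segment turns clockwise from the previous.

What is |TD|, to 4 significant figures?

36.90

R is at the origin; RL runs at 82.3° with length 27.2, so L = (3.644, 26.95). The perpendicularity gives LT at right angles to RL, so LT runs at -7.700°; with |LT| = 10.6, T = (14.15, 25.53). LT is perpendicular to TH, so TH runs at -97.70°; with |TH| = 10.0, H = (12.81, 15.62). ∠THM = 74.7° gives HM at 157.0° from the x-axis; with |HM| = 29.7, M = (-14.53, 27.23). ∠HMQ = 39.5° gives MQ at 16.50° from the x-axis; with |MQ| = 11.1, Q = (-3.887, 30.38). ∠MQS = 74.5° gives QS at -89.00° from the x-axis; with |QS| = 26.4, S = (-3.426, 3.986). ∠QSD = 54.0° gives SD at 145.0° from the x-axis; with |SD| = 22.3, D = (-21.69, 16.78). Then |TD| = |D − T| = 36.90.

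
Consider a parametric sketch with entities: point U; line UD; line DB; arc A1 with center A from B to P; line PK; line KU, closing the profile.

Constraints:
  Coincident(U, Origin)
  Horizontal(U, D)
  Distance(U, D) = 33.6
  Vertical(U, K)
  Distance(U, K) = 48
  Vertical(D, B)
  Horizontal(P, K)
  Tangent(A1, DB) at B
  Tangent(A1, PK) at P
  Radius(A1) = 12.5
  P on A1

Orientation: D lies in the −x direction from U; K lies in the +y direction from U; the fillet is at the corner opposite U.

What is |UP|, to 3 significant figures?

52.4

The virtual corner opposite U is at (-33.6, 48.0). Tangency of A1 to DB means the radius AB is perpendicular to DB and the tangent condition forces AP to be normal to PK, with radius 12.5, so the center A sits 12.5 in from both sides at A = (-21.1, 35.5). That places the tangent points at B = (-33.6, 35.5) on DB and P = (-21.1, 48.0) on PK. Then |UP| = |P − U| = 52.4.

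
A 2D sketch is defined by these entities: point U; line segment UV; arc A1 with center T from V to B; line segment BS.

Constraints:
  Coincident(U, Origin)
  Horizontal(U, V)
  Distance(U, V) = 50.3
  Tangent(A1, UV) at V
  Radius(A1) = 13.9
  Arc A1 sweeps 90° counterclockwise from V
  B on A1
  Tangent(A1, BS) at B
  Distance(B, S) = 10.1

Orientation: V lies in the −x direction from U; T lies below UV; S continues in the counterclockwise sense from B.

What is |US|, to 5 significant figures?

68.539

U is at the origin; U and V share the same y with |UV| = 50.3 and V on the −x side, so V = (-50.300, 0.0000). The tangent condition forces TV to be normal to UV, so T = V + (0, -13.9) = (-50.300, -13.900). On A1, V sits at bearing 90° from T; a 90° counterclockwise sweep puts B at bearing 180°, so B = T + 13.9·(cos 180°, sin 180°) = (-64.200, -13.900). The tangent condition forces TB to be normal to BS, so BS runs along (−sin 180°, cos 180°); with |BS| = 10.1, S = (-64.200, -24.000). Then |US| = |S − U| = 68.539.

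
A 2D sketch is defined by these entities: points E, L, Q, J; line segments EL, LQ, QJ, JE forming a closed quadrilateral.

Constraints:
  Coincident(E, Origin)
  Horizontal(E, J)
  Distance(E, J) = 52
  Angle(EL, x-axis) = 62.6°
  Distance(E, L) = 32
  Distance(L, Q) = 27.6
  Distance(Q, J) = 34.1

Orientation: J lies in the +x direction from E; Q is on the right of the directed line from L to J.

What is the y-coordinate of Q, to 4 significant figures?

0.9948

E is at the origin; E and J share the same y with |EJ| = 52.0 and J in +x, so J = (52.0, 0). EL runs at 62.6° with |EL| = 32.0, so L = (14.73, 28.41). Q is determined by |LQ| = 27.6 and |QJ| = 34.1 together: it lies at the intersection of circle(L, 27.6) and circle(J, 34.1). With |LJ| = 46.87, the foot of the radical line on LJ is 19.15 from L and the perpendicular offset is √(27.6² − 19.15²) = 19.87. Taking the right-of-LJ solution: Q = (17.91, 0.9948).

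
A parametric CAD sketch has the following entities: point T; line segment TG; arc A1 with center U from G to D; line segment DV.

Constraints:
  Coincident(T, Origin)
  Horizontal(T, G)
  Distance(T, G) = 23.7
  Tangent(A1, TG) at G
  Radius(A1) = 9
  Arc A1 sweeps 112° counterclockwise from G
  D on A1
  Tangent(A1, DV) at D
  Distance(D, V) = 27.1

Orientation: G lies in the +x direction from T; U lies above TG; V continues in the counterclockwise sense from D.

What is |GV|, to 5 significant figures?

37.542

T is at the origin; TG is horizontal with |TG| = 23.7 and G on the +x side, so G = (23.700, 0.0000). The tangent condition forces UG to be normal to TG, so U = G + (0, 9) = (23.700, 9.0000). On A1, G sits at bearing -90° from U; a 112° counterclockwise sweep puts D at bearing 22°, so D = U + 9.0·(cos 22°, sin 22°) = (32.045, 12.371). Since A1 is tangent to DV there, UD ⟂ DV, so DV runs along (−sin 22°, cos 22°); with |DV| = 27.1, V = (21.893, 37.498). Then |GV| = |V − G| = 37.542.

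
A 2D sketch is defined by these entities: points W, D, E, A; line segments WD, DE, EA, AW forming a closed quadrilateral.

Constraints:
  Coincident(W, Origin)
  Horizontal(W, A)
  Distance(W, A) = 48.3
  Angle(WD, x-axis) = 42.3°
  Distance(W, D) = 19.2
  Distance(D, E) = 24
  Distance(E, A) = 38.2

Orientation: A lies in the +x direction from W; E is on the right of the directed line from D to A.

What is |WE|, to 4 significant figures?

16.02

W is at the origin; WA is horizontal with |WA| = 48.3 and A in +x, so A = (48.3, 0). WD runs at 42.3° with |WD| = 19.2, so D = (14.20, 12.92). E is determined by |DE| = 24.0 and |EA| = 38.2 together: it lies at the intersection of circle(D, 24.0) and circle(A, 38.2). With |DA| = 36.47, the foot of the radical line on DA is 6.122 from D and the perpendicular offset is √(24.0² − 6.122²) = 23.21. Taking the right-of-DA solution: E = (11.70, -10.95).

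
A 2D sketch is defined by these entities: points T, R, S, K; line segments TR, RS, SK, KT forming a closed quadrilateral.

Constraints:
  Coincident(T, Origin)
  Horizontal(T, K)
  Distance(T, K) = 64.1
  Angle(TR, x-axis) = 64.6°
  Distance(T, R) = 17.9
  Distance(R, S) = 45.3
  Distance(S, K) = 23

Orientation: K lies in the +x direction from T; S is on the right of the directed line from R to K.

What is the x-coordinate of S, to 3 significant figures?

43.9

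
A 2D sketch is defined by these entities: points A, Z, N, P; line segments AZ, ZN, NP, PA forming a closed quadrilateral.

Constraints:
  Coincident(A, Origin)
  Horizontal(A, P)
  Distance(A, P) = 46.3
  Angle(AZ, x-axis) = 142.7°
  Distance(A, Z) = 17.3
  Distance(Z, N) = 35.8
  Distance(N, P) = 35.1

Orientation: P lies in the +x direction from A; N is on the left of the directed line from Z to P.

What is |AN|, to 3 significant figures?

30.3

Checks: |ZN| = 35.80 ✓; |NP| = 35.10 ✓.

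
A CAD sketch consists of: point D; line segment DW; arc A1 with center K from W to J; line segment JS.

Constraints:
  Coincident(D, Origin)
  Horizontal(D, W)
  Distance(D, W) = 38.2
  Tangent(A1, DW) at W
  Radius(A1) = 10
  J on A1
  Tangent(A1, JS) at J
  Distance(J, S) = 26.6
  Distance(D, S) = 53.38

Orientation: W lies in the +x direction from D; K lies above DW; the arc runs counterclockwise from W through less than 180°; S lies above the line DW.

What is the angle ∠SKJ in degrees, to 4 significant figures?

69.40°

D is at the origin; D and W share the same y with |DW| = 38.2 and W on the +x side, so W = (38.20, 0.000). Since A1 is tangent to DW there, KW ⟂ DW, so K = W + (0, 10) = (38.20, 10.00). Since KJ ⟂ JS (tangency), |KS| = √(10.0² + 26.6²) = 28.42 regardless of where J sits on A1. So S lies on both circle(D, 53.38) and circle(K, 28.42); the above-DW intersection is S = (37.08, 38.40). J is the foot of the tangent from S: J = (47.41, 13.88).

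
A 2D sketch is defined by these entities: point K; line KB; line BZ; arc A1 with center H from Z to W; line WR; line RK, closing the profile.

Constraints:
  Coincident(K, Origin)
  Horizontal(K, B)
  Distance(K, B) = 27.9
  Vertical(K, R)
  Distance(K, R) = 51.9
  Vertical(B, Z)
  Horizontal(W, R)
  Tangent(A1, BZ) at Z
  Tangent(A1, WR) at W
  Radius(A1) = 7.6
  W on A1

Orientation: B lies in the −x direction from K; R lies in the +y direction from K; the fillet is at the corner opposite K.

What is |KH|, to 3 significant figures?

48.7

K is at the origin; K and B share the same y with |KB| = 27.9 and B on the −x side, so B = (-27.9, 0.00). KR is vertical with |KR| = 51.9 and R on the +y side, so R = (0.00, 51.9). The virtual corner opposite K is at (-27.9, 51.9). A1 meets BZ tangentially, so HZ is at right angles to BZ and the tangent condition forces HW to be normal to WR, with radius 7.6, so the center H sits 7.6 in from both sides at H = (-20.3, 44.3). Then |KH| = |H − K| = 48.7.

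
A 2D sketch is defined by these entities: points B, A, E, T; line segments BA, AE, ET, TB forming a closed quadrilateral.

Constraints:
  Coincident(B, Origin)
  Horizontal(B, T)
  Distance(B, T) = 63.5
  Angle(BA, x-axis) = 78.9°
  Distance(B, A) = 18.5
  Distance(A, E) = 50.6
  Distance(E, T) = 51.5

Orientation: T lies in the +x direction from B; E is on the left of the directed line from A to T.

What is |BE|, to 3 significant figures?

65.4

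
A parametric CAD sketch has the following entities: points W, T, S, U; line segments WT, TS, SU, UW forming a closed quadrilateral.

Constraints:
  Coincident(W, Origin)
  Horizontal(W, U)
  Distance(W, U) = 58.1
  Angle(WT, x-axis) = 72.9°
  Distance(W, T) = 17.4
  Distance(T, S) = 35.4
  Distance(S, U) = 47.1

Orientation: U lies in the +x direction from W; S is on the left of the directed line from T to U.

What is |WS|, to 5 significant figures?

50.891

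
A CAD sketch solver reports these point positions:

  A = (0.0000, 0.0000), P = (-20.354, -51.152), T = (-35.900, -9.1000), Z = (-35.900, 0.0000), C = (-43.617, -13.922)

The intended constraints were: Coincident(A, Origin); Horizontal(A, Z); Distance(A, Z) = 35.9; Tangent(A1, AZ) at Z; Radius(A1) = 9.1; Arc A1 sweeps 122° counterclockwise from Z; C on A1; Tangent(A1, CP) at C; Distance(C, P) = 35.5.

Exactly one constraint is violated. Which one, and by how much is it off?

Distance(C, P) = 35.5 — off by 8.40.

A = (0.00, 0.00) ✓; A.y = 0.00, Z.y = 0.00 ✓; |AZ| = 35.90 ✓; ∠(TZ, ZA) = 90.00° ✓; |TZ| = 9.100 ✓; bearing(T→C) − bearing(T→Z) = 122.0° ✓; |TC| = 9.100 ✓; ∠(TC, CP) = 90.00° ✓; |CP| = 43.90 ✗.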